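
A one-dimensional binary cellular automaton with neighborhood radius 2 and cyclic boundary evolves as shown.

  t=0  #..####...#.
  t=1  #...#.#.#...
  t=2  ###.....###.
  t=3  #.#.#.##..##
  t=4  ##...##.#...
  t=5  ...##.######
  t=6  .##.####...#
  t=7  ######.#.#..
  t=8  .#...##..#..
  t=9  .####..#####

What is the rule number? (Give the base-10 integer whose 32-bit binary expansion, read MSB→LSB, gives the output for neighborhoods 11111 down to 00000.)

1054320922

  nb #####: next=.  (t=5,i=8, bit31=0)
  nb ####.: next=.  (t=0,i=5, bit30=0)
  nb ###.#: next=#  (t=2,i=10, bit29=1)
  nb ###..: next=#  (t=0,i=6, bit28=1)
  nb ##.##: next=#  (t=2,i=11, bit27=1)
  nb ##.#.: next=#  (t=3,i=1, bit26=1)
  nb ##..#: next=#  (t=3,i=8, bit25=1)
  nb ##...: next=.  (t=0,i=7, bit24=0)
  nb #.###: next=#  (t=2,i=0, bit23=1)
  nb #.##.: next=#  (t=3,i=6, bit22=1)
  nb #.#.#: next=.  (t=1,i=6, bit21=0)
  nb #.#..: next=#  (t=0,i=0, bit20=1)
  nb #..##: next=.  (t=0,i=2, bit19=0)
  nb #..#.: next=#  (t=8,i=8, bit18=1)
  nb #...#: next=#  (t=0,i=8, bit17=1)
  nb #....: next=#  (t=2,i=4, bit16=1)
  nb .####: next=#  (t=0,i=4, bit15=1)
  nb .###.: next=.  (t=2,i=1, bit14=0)
  nb .##.#: next=#  (t=4,i=6, bit13=1)
  nb .##..: next=.  (t=3,i=7, bit12=0)
  nb .#.##: next=#  (t=3,i=5, bit11=1)
  nb .#.#.: next=.  (t=0,i=11, bit10=0)
  nb .#..#: next=.  (t=0,i=1, bit9=0)
  nb .#...: next=#  (t=1,i=1, bit8=1)
  nb ..###: next=.  (t=0,i=3, bit7=0)
  nb ..##.: next=.  (t=4,i=0, bit6=0)
  nb ..#.#: next=.  (t=0,i=10, bit5=0)
  nb ..#..: next=#  (t=1,i=0, bit4=1)
  nb ...##: next=#  (t=2,i=7, bit3=1)
  nb ...#.: next=.  (t=0,i=9, bit2=0)
  nb ....#: next=#  (t=2,i=6, bit1=1)
  nb .....: next=.  (t=2,i=5, bit0=0)
  bits 00111110110101111010100100011010 = 1054320922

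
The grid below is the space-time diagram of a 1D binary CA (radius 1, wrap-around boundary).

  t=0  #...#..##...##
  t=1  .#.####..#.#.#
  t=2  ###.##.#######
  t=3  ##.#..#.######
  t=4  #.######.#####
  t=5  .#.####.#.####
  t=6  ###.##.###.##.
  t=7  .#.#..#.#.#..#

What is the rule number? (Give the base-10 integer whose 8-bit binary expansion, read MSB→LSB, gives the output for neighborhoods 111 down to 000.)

  ###|#  b7=1 t=0,i=13
  ##.|.  b6=0 t=0,i=0
  #.#|#  b5=1 t=1,i=0
  #..|#  b4=1 t=0,i=1
  .##|.  b3=0 t=0,i=7
  .#.|#  b2=1 t=0,i=4
  ..#|#  b1=1 t=0,i=3
  ...|.  b0=0 t=0,i=2
  bits 10110110 = 182

182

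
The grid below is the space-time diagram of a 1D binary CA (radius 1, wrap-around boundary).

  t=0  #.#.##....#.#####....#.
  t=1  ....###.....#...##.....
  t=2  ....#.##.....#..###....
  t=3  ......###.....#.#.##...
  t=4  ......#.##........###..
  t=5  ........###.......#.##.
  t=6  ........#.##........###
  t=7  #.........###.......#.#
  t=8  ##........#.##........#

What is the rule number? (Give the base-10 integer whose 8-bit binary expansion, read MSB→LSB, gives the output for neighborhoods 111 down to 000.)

  nb ###: next=.  (t=0,i=13, bit7=0)
  nb ##.: next=#  (t=0,i=5, bit6=1)
  nb #.#: next=.  (t=0,i=1, bit5=0)
  nb #..: next=#  (t=0,i=6, bit4=1)
  nb .##: next=#  (t=0,i=4, bit3=1)
  nb .#.: next=.  (t=0,i=0, bit2=0)
  nb ..#: next=.  (t=0,i=9, bit1=0)
  nb ...: next=.  (t=0,i=7, bit0=0)
  bits 01011000 = 88

88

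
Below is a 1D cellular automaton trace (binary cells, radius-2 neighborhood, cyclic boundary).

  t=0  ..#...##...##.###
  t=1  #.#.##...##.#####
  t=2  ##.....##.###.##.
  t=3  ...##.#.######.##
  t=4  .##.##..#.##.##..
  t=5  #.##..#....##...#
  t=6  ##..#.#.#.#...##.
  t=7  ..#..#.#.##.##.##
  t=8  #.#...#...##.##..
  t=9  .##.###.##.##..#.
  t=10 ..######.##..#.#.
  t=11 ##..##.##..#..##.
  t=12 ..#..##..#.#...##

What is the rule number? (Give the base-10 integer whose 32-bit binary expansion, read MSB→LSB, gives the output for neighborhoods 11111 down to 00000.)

  #####|#  b31=1 t=1,i=14
  ####.|.  b30=0 t=1,i=16
  ###.#|#  b29=1 t=1,i=0
  ###..|#  b28=1 t=0,i=16
  ##.##|#  b27=1 t=0,i=13
  ##.#.|#  b26=1 t=1,i=1
  ##..#|#  b25=1 t=0,i=0
  ##...|.  b24=0 t=0,i=8
  #.###|#  b23=1 t=0,i=14
  #.##.|.  b22=0 t=1,i=4
  #.#.#|.  b21=0 t=1,i=2
  #.#..|#  b20=1 t=6,i=10
  #..##|.  b19=0 t=9,i=0
  #..#.|.  b18=0 t=0,i=1
  #...#|#  b17=1 t=0,i=4
  #....|#  b16=1 t=2,i=3
  .####|.  b15=0 t=1,i=13
  .###.|#  b14=1 t=0,i=15
  .##.#|#  b13=1 t=0,i=12
  .##..|.  b12=0 t=0,i=7
  .#.##|.  b11=0 t=1,i=3
  .#.#.|#  b10=1 t=6,i=5
  .#..#|.  b9=0 t=7,i=3
  .#...|.  b8=0 t=0,i=3
  ..###|.  b7=0 t=10,i=2
  ..##.|.  b6=0 t=0,i=6
  ..#.#|.  b5=0 t=4,i=8
  ..#..|#  b4=1 t=0,i=2
  ...##|#  b3=1 t=0,i=5
  ...#.|#  b2=1 t=8,i=5
  ....#|.  b1=0 t=2,i=5
  .....|#  b0=1 t=2,i=4
  bits 10111110100100110110010000011101 = 3197330461

3197330461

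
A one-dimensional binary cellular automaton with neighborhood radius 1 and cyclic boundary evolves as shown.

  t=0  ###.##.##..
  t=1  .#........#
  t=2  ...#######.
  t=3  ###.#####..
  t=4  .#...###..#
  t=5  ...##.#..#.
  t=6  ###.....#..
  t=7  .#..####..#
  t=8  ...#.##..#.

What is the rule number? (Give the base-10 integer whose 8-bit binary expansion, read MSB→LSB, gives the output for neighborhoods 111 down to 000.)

  [7] ### => #  t=0,i=1
  [6] ##. => .  t=0,i=2
  [5] #.# => .  t=0,i=3
  [4] #.. => .  t=0,i=9
  [3] .## => .  t=0,i=0
  [2] .#. => .  t=1,i=1
  [1] ..# => #  t=0,i=10
  [0] ... => #  t=1,i=3
  bits 10000011 = 131

131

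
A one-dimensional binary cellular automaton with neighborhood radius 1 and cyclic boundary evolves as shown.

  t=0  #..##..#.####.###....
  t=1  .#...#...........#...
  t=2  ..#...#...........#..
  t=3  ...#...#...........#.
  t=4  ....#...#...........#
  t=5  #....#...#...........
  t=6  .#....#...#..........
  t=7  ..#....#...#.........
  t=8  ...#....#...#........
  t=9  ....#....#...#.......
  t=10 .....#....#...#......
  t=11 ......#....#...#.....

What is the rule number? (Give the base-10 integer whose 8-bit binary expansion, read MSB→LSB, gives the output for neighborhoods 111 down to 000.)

16

  ### -> .   bit 7 = 0  t=0,i=10
  ##. -> .   bit 6 = 0  t=0,i=4
  #.# -> .   bit 5 = 0  t=0,i=8
  #.. -> #   bit 4 = 1  t=0,i=1
  .## -> .   bit 3 = 0  t=0,i=3
  .#. -> .   bit 2 = 0  t=0,i=0
  ..# -> .   bit 1 = 0  t=0,i=2
  ... -> .   bit 0 = 0  t=0,i=18
  bits 00010000 = 16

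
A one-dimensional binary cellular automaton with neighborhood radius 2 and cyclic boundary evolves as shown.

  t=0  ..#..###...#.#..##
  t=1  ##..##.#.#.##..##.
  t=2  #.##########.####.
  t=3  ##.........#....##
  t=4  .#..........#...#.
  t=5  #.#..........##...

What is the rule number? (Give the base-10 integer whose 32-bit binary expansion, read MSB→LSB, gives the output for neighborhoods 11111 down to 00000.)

913190368

  ##### -> .   bit 31 = 0  t=2,i=4
  ####. -> .   bit 30 = 0  t=2,i=10
  ###.# -> #   bit 29 = 1  t=2,i=11
  ###.. -> #   bit 28 = 1  t=0,i=7
  ##.## -> .   bit 27 = 0  t=1,i=17
  ##.#. -> #   bit 26 = 1  t=1,i=6
  ##..# -> #   bit 25 = 1  t=0,i=0
  ##... -> .   bit 24 = 0  t=0,i=8
  #.### -> .   bit 23 = 0  t=2,i=2
  #.##. -> #   bit 22 = 1  t=1,i=0
  #.#.# -> #   bit 21 = 1  t=1,i=7
  #.#.. -> .   bit 20 = 0  t=0,i=13
  #..## -> #   bit 19 = 1  t=0,i=4
  #..#. -> #   bit 18 = 1  t=0,i=1
  #...# -> #   bit 17 = 1  t=0,i=9
  #.... -> .   bit 16 = 0  t=3,i=3
  .#### -> .   bit 15 = 0  t=2,i=3
  .###. -> .   bit 14 = 0  t=0,i=6
  .##.# -> #   bit 13 = 1  t=1,i=5
  .##.. -> .   bit 12 = 0  t=0,i=17
  .#.## -> #   bit 11 = 1  t=1,i=10
  .#.#. -> #   bit 10 = 1  t=0,i=12
  .#..# -> .   bit 9 = 0  t=0,i=3
  .#... -> #   bit 8 = 1  t=3,i=12
  ..### -> #   bit 7 = 1  t=0,i=5
  ..##. -> #   bit 6 = 1  t=0,i=16
  ..#.# -> #   bit 5 = 1  t=0,i=11
  ..#.. -> .   bit 4 = 0  t=0,i=2
  ...## -> .   bit 3 = 0  t=3,i=15
  ...#. -> .   bit 2 = 0  t=0,i=10
  ....# -> .   bit 1 = 0  t=3,i=9
  ..... -> .   bit 0 = 0  t=3,i=4
  bits 00110110011011100010110111100000 = 913190368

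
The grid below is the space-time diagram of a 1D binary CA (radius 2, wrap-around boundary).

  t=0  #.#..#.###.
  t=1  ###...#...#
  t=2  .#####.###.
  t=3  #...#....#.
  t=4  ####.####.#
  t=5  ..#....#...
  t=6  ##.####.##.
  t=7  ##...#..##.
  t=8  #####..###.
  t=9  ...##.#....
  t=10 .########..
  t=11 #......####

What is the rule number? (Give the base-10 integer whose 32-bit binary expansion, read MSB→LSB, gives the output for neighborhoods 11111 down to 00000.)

  nb #####: next=.  (t=2,i=3, bit31=0)
  nb ####.: next=#  (t=1,i=1, bit30=1)
  nb ###.#: next=.  (t=0,i=9, bit29=0)
  nb ###..: next=#  (t=1,i=2, bit28=1)
  nb ##.##: next=.  (t=2,i=6, bit27=0)
  nb ##.#.: next=#  (t=0,i=10, bit26=1)
  nb ##..#: next=.  (t=2,i=10, bit25=0)
  nb ##...: next=#  (t=1,i=3, bit24=1)
  nb #.###: next=.  (t=0,i=7, bit23=0)
  nb #.##.: next=#  (t=6,i=0, bit22=1)
  nb #.#.#: next=#  (t=0,i=0, bit21=1)
  nb #.#..: next=#  (t=0,i=2, bit20=1)
  nb #..##: next=#  (t=2,i=0, bit19=1)
  nb #..#.: next=.  (t=0,i=4, bit18=0)
  nb #...#: next=#  (t=1,i=4, bit17=1)
  nb #....: next=#  (t=3,i=6, bit16=1)
  nb .####: next=.  (t=1,i=0, bit15=0)
  nb .###.: next=.  (t=0,i=8, bit14=0)
  nb .##.#: next=#  (t=6,i=1, bit13=1)
  nb .##..: next=#  (t=7,i=1, bit12=1)
  nb .#.##: next=#  (t=0,i=6, bit11=1)
  nb .#.#.: next=#  (t=0,i=1, bit10=1)
  nb .#..#: next=.  (t=0,i=3, bit9=0)
  nb .#...: next=#  (t=1,i=7, bit8=1)
  nb ..###: next=.  (t=1,i=10, bit7=0)
  nb ..##.: next=#  (t=7,i=8, bit6=1)
  nb ..#.#: next=.  (t=0,i=5, bit5=0)
  nb ..#..: next=.  (t=1,i=6, bit4=0)
  nb ...##: next=#  (t=1,i=9, bit3=1)
  nb ...#.: next=#  (t=1,i=5, bit2=1)
  nb ....#: next=#  (t=3,i=7, bit1=1)
  nb .....: next=.  (t=5,i=10, bit0=0)
  bits 01010101011110110011110101001110 = 1434139982

1434139982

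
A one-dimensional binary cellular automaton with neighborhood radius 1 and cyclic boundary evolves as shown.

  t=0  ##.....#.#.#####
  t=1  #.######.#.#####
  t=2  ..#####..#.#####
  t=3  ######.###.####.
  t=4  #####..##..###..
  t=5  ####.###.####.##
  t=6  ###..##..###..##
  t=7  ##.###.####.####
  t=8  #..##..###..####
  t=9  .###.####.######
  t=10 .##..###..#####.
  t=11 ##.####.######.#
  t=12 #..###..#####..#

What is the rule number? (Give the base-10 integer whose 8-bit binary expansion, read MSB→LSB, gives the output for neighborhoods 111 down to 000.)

  nb ###: next=#  (t=0,i=0, bit7=1)
  nb ##.: next=.  (t=0,i=1, bit6=0)
  nb #.#: next=.  (t=0,i=8, bit5=0)
  nb #..: next=#  (t=0,i=2, bit4=1)
  nb .##: next=#  (t=0,i=11, bit3=1)
  nb .#.: next=#  (t=0,i=7, bit2=1)
  nb ..#: next=#  (t=0,i=6, bit1=1)
  nb ...: next=#  (t=0,i=3, bit0=1)
  bits 10011111 = 159

159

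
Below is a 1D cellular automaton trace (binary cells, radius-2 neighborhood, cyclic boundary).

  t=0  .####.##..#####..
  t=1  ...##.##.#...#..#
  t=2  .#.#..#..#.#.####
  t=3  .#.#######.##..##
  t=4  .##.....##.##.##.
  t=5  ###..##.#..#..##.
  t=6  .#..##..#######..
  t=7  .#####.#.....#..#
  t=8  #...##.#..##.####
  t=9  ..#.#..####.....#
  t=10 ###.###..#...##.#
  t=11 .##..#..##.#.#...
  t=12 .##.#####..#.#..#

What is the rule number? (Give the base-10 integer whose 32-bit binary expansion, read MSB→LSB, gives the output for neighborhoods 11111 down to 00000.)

  nb #####: next=.  (t=0,i=12, bit31=0)
  nb ####.: next=#  (t=0,i=3, bit30=1)
  nb ###.#: next=#  (t=0,i=4, bit29=1)
  nb ###..: next=.  (t=0,i=14, bit28=0)
  nb ##.##: next=.  (t=0,i=5, bit27=0)
  nb ##.#.: next=.  (t=1,i=8, bit26=0)
  nb ##..#: next=.  (t=0,i=8, bit25=0)
  nb ##...: next=.  (t=0,i=15, bit24=0)
  nb #.###: next=.  (t=2,i=13, bit23=0)
  nb #.##.: next=#  (t=0,i=6, bit22=1)
  nb #.#.#: next=#  (t=2,i=1, bit21=1)
  nb #.#..: next=#  (t=1,i=9, bit20=1)
  nb #..##: next=#  (t=0,i=9, bit19=1)
  nb #..#.: next=#  (t=1,i=15, bit18=1)
  nb #...#: next=#  (t=0,i=16, bit17=1)
  nb #....: next=.  (t=4,i=4, bit16=0)
  nb .####: next=.  (t=0,i=2, bit15=0)
  nb .###.: next=#  (t=5,i=1, bit14=1)
  nb .##.#: next=.  (t=1,i=4, bit13=0)
  nb .##..: next=#  (t=0,i=7, bit12=1)
  nb .#.##: next=#  (t=2,i=12, bit11=1)
  nb .#.#.: next=.  (t=2,i=2, bit10=0)
  nb .#..#: next=#  (t=1,i=14, bit9=1)
  nb .#...: next=.  (t=1,i=0, bit8=0)
  nb ..###: next=.  (t=0,i=1, bit7=0)
  nb ..##.: next=#  (t=1,i=3, bit6=1)
  nb ..#.#: next=#  (t=2,i=9, bit5=1)
  nb ..#..: next=#  (t=1,i=13, bit4=1)
  nb ...##: next=.  (t=0,i=0, bit3=0)
  nb ...#.: next=.  (t=1,i=12, bit2=0)
  nb ....#: next=#  (t=4,i=6, bit1=1)
  nb .....: next=#  (t=4,i=5, bit0=1)
  bits 01100000011111100101101001110011 = 1618893427

1618893427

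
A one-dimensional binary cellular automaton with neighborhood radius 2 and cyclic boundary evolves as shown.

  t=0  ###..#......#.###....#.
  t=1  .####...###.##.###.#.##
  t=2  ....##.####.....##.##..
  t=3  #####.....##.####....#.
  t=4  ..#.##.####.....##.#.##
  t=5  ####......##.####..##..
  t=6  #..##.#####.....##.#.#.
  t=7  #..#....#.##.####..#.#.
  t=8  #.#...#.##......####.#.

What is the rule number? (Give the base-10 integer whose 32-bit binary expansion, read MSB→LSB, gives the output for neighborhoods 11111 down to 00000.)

  nb #####: next=#  (t=3,i=2, bit31=1)
  nb ####.: next=.  (t=1,i=3, bit30=0)
  nb ###.#: next=#  (t=1,i=10, bit29=1)
  nb ###..: next=#  (t=0,i=2, bit28=1)
  nb ##.##: next=.  (t=1,i=0, bit27=0)
  nb ##.#.: next=.  (t=1,i=18, bit26=0)
  nb ##..#: next=#  (t=0,i=3, bit25=1)
  nb ##...: next=#  (t=0,i=17, bit24=1)
  nb #.###: next=.  (t=0,i=0, bit23=0)
  nb #.##.: next=.  (t=1,i=12, bit22=0)
  nb #.#.#: next=#  (t=1,i=19, bit21=1)
  nb #.#..: next=#  (t=6,i=0, bit20=1)
  nb #..##: next=.  (t=5,i=18, bit19=0)
  nb #..#.: next=#  (t=0,i=4, bit18=1)
  nb #...#: next=.  (t=1,i=6, bit17=0)
  nb #....: next=.  (t=0,i=7, bit16=0)
  nb .####: next=.  (t=1,i=2, bit15=0)
  nb .###.: next=#  (t=0,i=1, bit14=1)
  nb .##.#: next=.  (t=1,i=13, bit13=0)
  nb .##..: next=.  (t=2,i=20, bit12=0)
  nb .#.##: next=#  (t=0,i=13, bit11=1)
  nb .#.#.: next=.  (t=6,i=20, bit10=0)
  nb .#..#: next=.  (t=6,i=1, bit9=0)
  nb .#...: next=.  (t=0,i=6, bit8=0)
  nb ..###: next=#  (t=1,i=8, bit7=1)
  nb ..##.: next=#  (t=2,i=4, bit6=1)
  nb ..#.#: next=#  (t=0,i=12, bit5=1)
  nb ..#..: next=.  (t=0,i=5, bit4=0)
  nb ...##: next=#  (t=1,i=7, bit3=1)
  nb ...#.: next=.  (t=0,i=11, bit2=0)
  nb ....#: next=#  (t=0,i=10, bit1=1)
  nb .....: next=#  (t=0,i=8, bit0=1)
  bits 10110011001101000100100011101011 = 3006548203

3006548203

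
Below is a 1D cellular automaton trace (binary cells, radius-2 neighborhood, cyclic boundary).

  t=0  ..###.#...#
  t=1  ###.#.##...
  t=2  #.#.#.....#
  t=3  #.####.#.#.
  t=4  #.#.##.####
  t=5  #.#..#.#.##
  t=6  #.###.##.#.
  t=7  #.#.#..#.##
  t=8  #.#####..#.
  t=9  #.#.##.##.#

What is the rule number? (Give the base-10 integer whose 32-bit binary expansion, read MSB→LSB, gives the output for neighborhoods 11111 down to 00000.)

3803981705

  #####|#  b31=1 t=4,i=9
  ####.|#  b30=1 t=3,i=4
  ###.#|#  b29=1 t=0,i=4
  ###..|.  b28=0 t=8,i=6
  ##.##|.  b27=0 t=4,i=6
  ##.#.|.  b26=0 t=0,i=5
  ##..#|#  b25=1 t=8,i=7
  ##...|.  b24=0 t=1,i=8
  #.###|#  b23=1 t=3,i=2
  #.##.|.  b22=0 t=1,i=6
  #.#.#|#  b21=1 t=1,i=4
  #.#..|#  b20=1 t=0,i=6
  #..##|#  b19=1 t=0,i=1
  #..#.|#  b18=1 t=5,i=4
  #...#|.  b17=0 t=0,i=8
  #....|.  b16=0 t=2,i=6
  .####|.  b15=0 t=3,i=3
  .###.|.  b14=0 t=0,i=3
  .##.#|#  b13=1 t=2,i=0
  .##..|.  b12=0 t=1,i=7
  .#.##|.  b11=0 t=1,i=5
  .#.#.|#  b10=1 t=2,i=3
  .#..#|#  b9=1 t=0,i=0
  .#...|#  b8=1 t=0,i=7
  ..###|#  b7=1 t=0,i=2
  ..##.|.  b6=0 t=2,i=10
  ..#.#|.  b5=0 t=5,i=5
  ..#..|.  b4=0 t=0,i=10
  ...##|#  b3=1 t=1,i=10
  ...#.|.  b2=0 t=0,i=9
  ....#|.  b1=0 t=2,i=8
  .....|#  b0=1 t=2,i=7
  bits 11100010101111000010011110001001 = 3803981705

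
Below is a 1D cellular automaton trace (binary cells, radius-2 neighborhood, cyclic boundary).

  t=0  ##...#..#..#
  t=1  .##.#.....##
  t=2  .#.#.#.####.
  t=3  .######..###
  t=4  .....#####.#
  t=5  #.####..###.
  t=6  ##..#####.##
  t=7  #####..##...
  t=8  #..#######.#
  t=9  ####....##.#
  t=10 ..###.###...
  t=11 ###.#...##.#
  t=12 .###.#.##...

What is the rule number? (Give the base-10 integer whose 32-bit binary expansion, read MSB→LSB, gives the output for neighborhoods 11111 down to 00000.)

2003312111

  ##### -> .   bit 31 = 0  t=3,i=3
  ####. -> #   bit 30 = 1  t=2,i=9
  ###.# -> #   bit 29 = 1  t=3,i=11
  ###.. -> #   bit 28 = 1  t=0,i=1
  ##.## -> .   bit 27 = 0  t=1,i=0
  ##.#. -> #   bit 26 = 1  t=1,i=3
  ##..# -> #   bit 25 = 1  t=2,i=11
  ##... -> #   bit 24 = 1  t=0,i=2
  #.### -> .   bit 23 = 0  t=2,i=7
  #.##. -> #   bit 22 = 1  t=1,i=1
  #.#.# -> #   bit 21 = 1  t=2,i=3
  #.#.. -> .   bit 20 = 0  t=1,i=4
  #..## -> #   bit 19 = 1  t=0,i=10
  #..#. -> .   bit 18 = 0  t=0,i=7
  #...# -> .   bit 17 = 0  t=0,i=3
  #.... -> .   bit 16 = 0  t=1,i=6
  .#### -> .   bit 15 = 0  t=2,i=8
  .###. -> .   bit 14 = 0  t=0,i=0
  .##.# -> .   bit 13 = 0  t=1,i=2
  .##.. -> #   bit 12 = 1  t=7,i=8
  .#.## -> #   bit 11 = 1  t=2,i=6
  .#.#. -> #   bit 10 = 1  t=2,i=2
  .#..# -> .   bit 9 = 0  t=0,i=6
  .#... -> #   bit 8 = 1  t=1,i=5
  ..### -> #   bit 7 = 1  t=0,i=11
  ..##. -> #   bit 6 = 1  t=1,i=10
  ..#.# -> #   bit 5 = 1  t=2,i=1
  ..#.. -> .   bit 4 = 0  t=0,i=5
  ...## -> #   bit 3 = 1  t=1,i=9
  ...#. -> #   bit 2 = 1  t=0,i=4
  ....# -> #   bit 1 = 1  t=1,i=8
  ..... -> #   bit 0 = 1  t=1,i=7
  bits 01110111011010000001110111101111 = 2003312111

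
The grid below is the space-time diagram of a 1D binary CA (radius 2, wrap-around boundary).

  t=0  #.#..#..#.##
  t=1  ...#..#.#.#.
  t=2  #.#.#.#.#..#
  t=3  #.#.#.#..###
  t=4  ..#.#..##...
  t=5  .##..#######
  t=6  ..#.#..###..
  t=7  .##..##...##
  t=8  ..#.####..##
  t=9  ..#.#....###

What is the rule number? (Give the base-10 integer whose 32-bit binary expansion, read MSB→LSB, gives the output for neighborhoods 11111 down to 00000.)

2175349605

  ##### -> #   bit 31 = 1  t=5,i=7
  ####. -> .   bit 30 = 0  t=3,i=11
  ###.# -> .   bit 29 = 0  t=0,i=0
  ###.. -> .   bit 28 = 0  t=6,i=9
  ##.## -> .   bit 27 = 0  t=5,i=0
  ##.#. -> .   bit 26 = 0  t=0,i=1
  ##..# -> .   bit 25 = 0  t=5,i=3
  ##... -> #   bit 24 = 1  t=4,i=9
  #.### -> #   bit 23 = 1  t=0,i=10
  #.##. -> .   bit 22 = 0  t=5,i=1
  #.#.# -> #   bit 21 = 1  t=1,i=8
  #.#.. -> .   bit 20 = 0  t=0,i=2
  #..## -> #   bit 19 = 1  t=2,i=10
  #..#. -> .   bit 18 = 0  t=0,i=4
  #...# -> .   bit 17 = 0  t=7,i=8
  #.... -> #   bit 16 = 1  t=1,i=0
  .#### -> .   bit 15 = 0  t=3,i=10
  .###. -> .   bit 14 = 0  t=0,i=11
  .##.# -> #   bit 13 = 1  t=2,i=0
  .##.. -> #   bit 12 = 1  t=4,i=8
  .#.## -> .   bit 11 = 0  t=0,i=9
  .#.#. -> .   bit 10 = 0  t=1,i=7
  .#..# -> #   bit 9 = 1  t=0,i=3
  .#... -> #   bit 8 = 1  t=1,i=11
  ..### -> .   bit 7 = 0  t=3,i=9
  ..##. -> #   bit 6 = 1  t=2,i=11
  ..#.# -> #   bit 5 = 1  t=0,i=8
  ..#.. -> .   bit 4 = 0  t=0,i=5
  ...## -> .   bit 3 = 0  t=7,i=9
  ...#. -> #   bit 2 = 1  t=1,i=2
  ....# -> .   bit 1 = 0  t=1,i=1
  ..... -> #   bit 0 = 1  t=4,i=11
  bits 10000001101010010011001101100101 = 2175349605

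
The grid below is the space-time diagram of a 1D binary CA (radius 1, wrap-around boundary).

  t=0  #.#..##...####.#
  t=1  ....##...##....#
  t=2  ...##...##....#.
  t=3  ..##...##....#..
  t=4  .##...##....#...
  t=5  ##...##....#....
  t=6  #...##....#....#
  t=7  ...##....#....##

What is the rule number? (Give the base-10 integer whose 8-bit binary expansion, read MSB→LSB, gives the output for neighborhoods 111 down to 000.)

  nb ###: next=.  (t=0,i=11, bit7=0)
  nb ##.: next=.  (t=0,i=0, bit6=0)
  nb #.#: next=.  (t=0,i=1, bit5=0)
  nb #..: next=.  (t=0,i=3, bit4=0)
  nb .##: next=#  (t=0,i=5, bit3=1)
  nb .#.: next=.  (t=0,i=2, bit2=0)
  nb ..#: next=#  (t=0,i=4, bit1=1)
  nb ...: next=.  (t=0,i=8, bit0=0)
  bits 00001010 = 10

10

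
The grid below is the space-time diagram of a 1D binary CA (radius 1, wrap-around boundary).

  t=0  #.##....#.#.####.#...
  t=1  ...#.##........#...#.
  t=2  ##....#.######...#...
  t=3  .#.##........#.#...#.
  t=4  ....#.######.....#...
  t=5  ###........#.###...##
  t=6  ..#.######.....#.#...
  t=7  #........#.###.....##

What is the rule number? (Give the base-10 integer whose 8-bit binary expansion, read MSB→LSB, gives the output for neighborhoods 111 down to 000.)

65

  [7] ### => .  t=0,i=13
  [6] ##. => #  t=0,i=3
  [5] #.# => .  t=0,i=1
  [4] #.. => .  t=0,i=4
  [3] .## => .  t=0,i=2
  [2] .#. => .  t=0,i=0
  [1] ..# => .  t=0,i=7
  [0] ... => #  t=0,i=5
  bits 01000001 = 65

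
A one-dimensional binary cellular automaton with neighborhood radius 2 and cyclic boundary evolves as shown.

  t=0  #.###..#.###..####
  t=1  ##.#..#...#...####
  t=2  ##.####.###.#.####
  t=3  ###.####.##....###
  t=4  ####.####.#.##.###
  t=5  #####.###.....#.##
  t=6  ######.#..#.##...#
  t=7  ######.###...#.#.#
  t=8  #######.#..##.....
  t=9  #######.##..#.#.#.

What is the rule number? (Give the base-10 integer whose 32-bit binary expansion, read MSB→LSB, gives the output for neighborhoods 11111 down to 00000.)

  [31] ##### => #  t=0,i=16
  [30] ####. => #  t=0,i=17
  [29] ###.# => #  t=0,i=0
  [28] ###.. => .  t=0,i=4
  [27] ##.## => #  t=0,i=1
  [26] ##.#. => .  t=1,i=2
  [25] ##..# => .  t=0,i=5
  [24] ##... => .  t=3,i=11
  [23] #.### => .  t=0,i=2
  [22] #.##. => .  t=3,i=9
  [21] #.#.# => .  t=2,i=12
  [20] #.#.. => #  t=1,i=3
  [19] #..## => .  t=0,i=13
  [18] #..#. => #  t=0,i=6
  [17] #...# => #  t=1,i=8
  [16] #.... => #  t=3,i=12
  [15] .#### => #  t=0,i=15
  [14] .###. => #  t=0,i=3
  [13] .##.# => .  t=4,i=13
  [12] .##.. => #  t=3,i=10
  [11] .#.## => .  t=0,i=8
  [10] .#.#. => .  t=7,i=14
  [9] .#..# => #  t=1,i=4
  [8] .#... => .  t=1,i=7
  [7] ..### => #  t=0,i=14
  [6] ..##. => .  t=8,i=11
  [5] ..#.# => .  t=0,i=7
  [4] ..#.. => #  t=1,i=6
  [3] ...## => .  t=1,i=13
  [2] ...#. => #  t=1,i=9
  [1] ....# => #  t=3,i=13
  [0] ..... => .  t=5,i=11
  bits 11101000000101111101001010010110 = 3893875350

3893875350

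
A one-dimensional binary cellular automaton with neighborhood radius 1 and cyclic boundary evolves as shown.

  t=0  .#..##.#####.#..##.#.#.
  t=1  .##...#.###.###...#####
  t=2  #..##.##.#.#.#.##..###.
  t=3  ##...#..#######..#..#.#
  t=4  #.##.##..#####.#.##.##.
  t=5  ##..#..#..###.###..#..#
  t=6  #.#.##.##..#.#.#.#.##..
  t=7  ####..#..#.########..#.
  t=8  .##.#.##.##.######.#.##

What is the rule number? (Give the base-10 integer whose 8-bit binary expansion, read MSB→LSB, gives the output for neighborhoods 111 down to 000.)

181

  ###|#  b7=1 t=0,i=8
  ##.|.  b6=0 t=0,i=5
  #.#|#  b5=1 t=0,i=6
  #..|#  b4=1 t=0,i=2
  .##|.  b3=0 t=0,i=4
  .#.|#  b2=1 t=0,i=1
  ..#|.  b1=0 t=0,i=0
  ...|#  b0=1 t=1,i=4
  bits 10110101 = 181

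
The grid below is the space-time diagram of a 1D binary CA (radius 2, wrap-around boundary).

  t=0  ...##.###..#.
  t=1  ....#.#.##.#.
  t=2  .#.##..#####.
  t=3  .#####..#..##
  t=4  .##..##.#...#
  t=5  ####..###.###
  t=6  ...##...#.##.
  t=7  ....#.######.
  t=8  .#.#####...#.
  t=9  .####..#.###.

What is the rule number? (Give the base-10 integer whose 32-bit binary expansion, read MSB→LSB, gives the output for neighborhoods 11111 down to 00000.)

  [31] ##### => .  t=2,i=9
  [30] ####. => .  t=2,i=10
  [29] ###.# => #  t=5,i=8
  [28] ###.. => #  t=0,i=8
  [27] ##.## => .  t=0,i=5
  [26] ##.#. => #  t=1,i=10
  [25] ##..# => #  t=0,i=9
  [24] ##... => .  t=6,i=5
  [23] #.### => #  t=0,i=6
  [22] #.##. => #  t=1,i=8
  [21] #.#.# => .  t=1,i=6
  [20] #.#.. => #  t=1,i=11
  [19] #..## => .  t=2,i=6
  [18] #..#. => .  t=0,i=10
  [17] #...# => #  t=4,i=10
  [16] #.... => .  t=0,i=0
  [15] .#### => #  t=2,i=8
  [14] .###. => .  t=0,i=7
  [13] .##.# => #  t=0,i=4
  [12] .##.. => #  t=2,i=4
  [11] .#.## => #  t=1,i=7
  [10] .#.#. => .  t=1,i=5
  [9] .#..# => .  t=3,i=9
  [8] .#... => .  t=0,i=12
  [7] ..### => .  t=2,i=7
  [6] ..##. => .  t=0,i=3
  [5] ..#.# => #  t=1,i=4
  [4] ..#.. => #  t=0,i=11
  [3] ...## => .  t=0,i=2
  [2] ...#. => #  t=1,i=3
  [1] ....# => .  t=0,i=1
  [0] ..... => #  t=1,i=1
  bits 00110110110100101011100000110101 = 919779381

919779381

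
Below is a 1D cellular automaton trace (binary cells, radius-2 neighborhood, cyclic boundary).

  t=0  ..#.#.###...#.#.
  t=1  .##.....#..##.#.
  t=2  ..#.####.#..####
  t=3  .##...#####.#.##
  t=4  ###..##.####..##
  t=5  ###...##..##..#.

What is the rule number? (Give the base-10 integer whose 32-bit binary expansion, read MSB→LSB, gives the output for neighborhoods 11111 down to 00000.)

  nb #####: next=#  (t=3,i=8, bit31=1)
  nb ####.: next=#  (t=2,i=6, bit30=1)
  nb ###.#: next=#  (t=2,i=7, bit29=1)
  nb ###..: next=#  (t=0,i=8, bit28=1)
  nb ##.##: next=#  (t=3,i=0, bit27=1)
  nb ##.#.: next=#  (t=1,i=13, bit26=1)
  nb ##..#: next=.  (t=2,i=0, bit25=0)
  nb ##...: next=.  (t=0,i=9, bit24=0)
  nb #.###: next=.  (t=0,i=6, bit23=0)
  nb #.##.: next=#  (t=3,i=1, bit22=1)
  nb #.#.#: next=.  (t=0,i=4, bit21=0)
  nb #.#..: next=#  (t=0,i=14, bit20=1)
  nb #..##: next=.  (t=1,i=0, bit19=0)
  nb #..#.: next=#  (t=2,i=1, bit18=1)
  nb #...#: next=.  (t=0,i=0, bit17=0)
  nb #....: next=#  (t=1,i=4, bit16=1)
  nb .####: next=.  (t=2,i=5, bit15=0)
  nb .###.: next=.  (t=0,i=7, bit14=0)
  nb .##.#: next=#  (t=1,i=12, bit13=1)
  nb .##..: next=#  (t=1,i=2, bit12=1)
  nb .#.##: next=.  (t=0,i=5, bit11=0)
  nb .#.#.: next=.  (t=0,i=3, bit10=0)
  nb .#..#: next=#  (t=1,i=9, bit9=1)
  nb .#...: next=.  (t=0,i=15, bit8=0)
  nb ..###: next=#  (t=2,i=12, bit7=1)
  nb ..##.: next=.  (t=1,i=1, bit6=0)
  nb ..#.#: next=#  (t=0,i=2, bit5=1)
  nb ..#..: next=.  (t=1,i=8, bit4=0)
  nb ...##: next=#  (t=3,i=5, bit3=1)
  nb ...#.: next=#  (t=0,i=1, bit2=1)
  nb ....#: next=#  (t=1,i=6, bit1=1)
  nb .....: next=#  (t=1,i=5, bit0=1)
  bits 11111100010101010011001010101111 = 4233441967

4233441967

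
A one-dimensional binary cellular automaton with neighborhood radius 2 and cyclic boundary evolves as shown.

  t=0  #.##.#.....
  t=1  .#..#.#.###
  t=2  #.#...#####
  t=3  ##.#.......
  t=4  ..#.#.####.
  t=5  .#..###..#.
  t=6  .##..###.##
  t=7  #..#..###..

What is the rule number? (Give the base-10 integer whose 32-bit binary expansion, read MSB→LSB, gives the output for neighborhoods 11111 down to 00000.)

  #####|.  b31=0 t=2,i=8
  ####.|.  b30=0 t=2,i=10
  ###.#|#  b29=1 t=1,i=10
  ###..|#  b28=1 t=4,i=9
  ##.##|#  b27=1 t=6,i=0
  ##.#.|#  b26=1 t=0,i=4
  ##..#|#  b25=1 t=5,i=7
  ##...|.  b24=0 t=4,i=10
  #.###|#  b23=1 t=1,i=8
  #.##.|.  b22=0 t=0,i=2
  #.#.#|#  b21=1 t=1,i=6
  #.#..|.  b20=0 t=0,i=5
  #..##|.  b19=0 t=5,i=3
  #..#.|.  b18=0 t=1,i=3
  #...#|.  b17=0 t=2,i=4
  #....|.  b16=0 t=0,i=7
  .####|.  b15=0 t=2,i=7
  .###.|#  b14=1 t=1,i=9
  .##.#|.  b13=0 t=0,i=3
  .##..|.  b12=0 t=6,i=2
  .#.##|#  b11=1 t=0,i=1
  .#.#.|.  b10=0 t=1,i=5
  .#..#|#  b9=1 t=1,i=2
  .#...|#  b8=1 t=0,i=6
  ..###|.  b7=0 t=2,i=6
  ..##.|.  b6=0 t=3,i=0
  ..#.#|.  b5=0 t=0,i=0
  ..#..|#  b4=1 t=5,i=1
  ...##|.  b3=0 t=2,i=5
  ...#.|#  b2=1 t=0,i=10
  ....#|#  b1=1 t=0,i=9
  .....|#  b0=1 t=0,i=8
  bits 00111110101000000100101100010111 = 1050692375

1050692375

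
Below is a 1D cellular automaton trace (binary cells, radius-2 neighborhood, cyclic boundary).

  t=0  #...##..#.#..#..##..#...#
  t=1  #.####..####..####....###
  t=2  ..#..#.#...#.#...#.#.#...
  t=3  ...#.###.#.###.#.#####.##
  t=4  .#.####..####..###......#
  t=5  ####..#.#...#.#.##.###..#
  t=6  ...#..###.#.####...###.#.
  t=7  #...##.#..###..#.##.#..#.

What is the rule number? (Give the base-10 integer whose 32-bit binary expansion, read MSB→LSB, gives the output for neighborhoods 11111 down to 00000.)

  nb #####: next=.  (t=3,i=19, bit31=0)
  nb ####.: next=.  (t=1,i=4, bit30=0)
  nb ###.#: next=.  (t=1,i=0, bit29=0)
  nb ###..: next=#  (t=1,i=5, bit28=1)
  nb ##.##: next=.  (t=1,i=1, bit27=0)
  nb ##.#.: next=.  (t=3,i=8, bit26=0)
  nb ##..#: next=.  (t=0,i=6, bit25=0)
  nb ##...: next=.  (t=0,i=1, bit24=0)
  nb #.###: next=#  (t=1,i=2, bit23=1)
  nb #.##.: next=.  (t=3,i=23, bit22=0)
  nb #.#.#: next=#  (t=2,i=19, bit21=1)
  nb #.#..: next=#  (t=0,i=10, bit20=1)
  nb #..##: next=#  (t=0,i=15, bit19=1)
  nb #..#.: next=.  (t=0,i=7, bit18=0)
  nb #...#: next=#  (t=0,i=2, bit17=1)
  nb #....: next=#  (t=1,i=19, bit16=1)
  nb .####: next=.  (t=1,i=3, bit15=0)
  nb .###.: next=#  (t=3,i=6, bit14=1)
  nb .##.#: next=.  (t=5,i=17, bit13=0)
  nb .##..: next=#  (t=0,i=0, bit12=1)
  nb .#.##: next=#  (t=3,i=4, bit11=1)
  nb .#.#.: next=#  (t=0,i=9, bit10=1)
  nb .#..#: next=#  (t=0,i=11, bit9=1)
  nb .#...: next=.  (t=0,i=21, bit8=0)
  nb ..###: next=.  (t=1,i=8, bit7=0)
  nb ..##.: next=#  (t=0,i=4, bit6=1)
  nb ..#.#: next=#  (t=0,i=8, bit5=1)
  nb ..#..: next=.  (t=0,i=13, bit4=0)
  nb ...##: next=#  (t=0,i=3, bit3=1)
  nb ...#.: next=.  (t=2,i=1, bit2=0)
  nb ....#: next=.  (t=1,i=20, bit1=0)
  nb .....: next=#  (t=2,i=24, bit0=1)
  bits 00010000101110110101111001101001 = 280714857

280714857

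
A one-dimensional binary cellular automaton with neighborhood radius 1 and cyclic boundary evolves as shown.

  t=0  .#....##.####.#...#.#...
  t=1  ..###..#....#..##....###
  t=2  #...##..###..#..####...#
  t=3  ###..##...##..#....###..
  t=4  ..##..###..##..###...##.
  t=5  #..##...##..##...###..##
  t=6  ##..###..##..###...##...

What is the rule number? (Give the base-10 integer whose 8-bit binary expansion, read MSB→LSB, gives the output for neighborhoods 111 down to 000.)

  ###|.  b7=0 t=0,i=10
  ##.|#  b6=1 t=0,i=7
  #.#|.  b5=0 t=0,i=8
  #..|#  b4=1 t=0,i=2
  .##|.  b3=0 t=0,i=6
  .#.|.  b2=0 t=0,i=1
  ..#|.  b1=0 t=0,i=0
  ...|#  b0=1 t=0,i=3
  bits 01010001 = 81

81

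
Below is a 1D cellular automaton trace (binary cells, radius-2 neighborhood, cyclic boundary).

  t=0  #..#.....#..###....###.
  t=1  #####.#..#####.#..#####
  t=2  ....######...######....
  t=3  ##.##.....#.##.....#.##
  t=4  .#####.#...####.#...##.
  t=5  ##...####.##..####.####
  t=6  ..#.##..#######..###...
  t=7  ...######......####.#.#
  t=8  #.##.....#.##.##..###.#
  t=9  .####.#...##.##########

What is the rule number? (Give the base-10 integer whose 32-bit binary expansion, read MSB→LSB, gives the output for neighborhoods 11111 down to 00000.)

805067737

  ##### -> .   bit 31 = 0  t=1,i=0
  ####. -> .   bit 30 = 0  t=1,i=3
  ###.# -> #   bit 29 = 1  t=0,i=21
  ###.. -> .   bit 28 = 0  t=0,i=14
  ##.## -> #   bit 27 = 1  t=3,i=2
  ##.#. -> #   bit 26 = 1  t=0,i=22
  ##..# -> #   bit 25 = 1  t=4,i=22
  ##... -> #   bit 24 = 1  t=0,i=15
  #.### -> #   bit 23 = 1  t=3,i=21
  #.##. -> #   bit 22 = 1  t=3,i=3
  #.#.# -> #   bit 21 = 1  t=7,i=20
  #.#.. -> #   bit 20 = 1  t=0,i=0
  #..## -> #   bit 19 = 1  t=0,i=11
  #..#. -> #   bit 18 = 1  t=0,i=2
  #...# -> .   bit 17 = 0  t=2,i=11
  #.... -> .   bit 16 = 0  t=0,i=5
  .#### -> .   bit 15 = 0  t=1,i=10
  .###. -> #   bit 14 = 1  t=0,i=13
  .##.# -> .   bit 13 = 0  t=8,i=0
  .##.. -> #   bit 12 = 1  t=3,i=4
  .#.## -> #   bit 11 = 1  t=3,i=11
  .#.#. -> .   bit 10 = 0  t=7,i=21
  .#..# -> #   bit 9 = 1  t=0,i=1
  .#... -> #   bit 8 = 1  t=0,i=4
  ..### -> #   bit 7 = 1  t=0,i=12
  ..##. -> #   bit 6 = 1  t=4,i=20
  ..#.# -> .   bit 5 = 0  t=3,i=10
  ..#.. -> #   bit 4 = 1  t=0,i=3
  ...## -> #   bit 3 = 1  t=0,i=18
  ...#. -> .   bit 2 = 0  t=0,i=8
  ....# -> .   bit 1 = 0  t=0,i=7
  ..... -> #   bit 0 = 1  t=0,i=6
  bits 00101111111111000101101111011001 = 805067737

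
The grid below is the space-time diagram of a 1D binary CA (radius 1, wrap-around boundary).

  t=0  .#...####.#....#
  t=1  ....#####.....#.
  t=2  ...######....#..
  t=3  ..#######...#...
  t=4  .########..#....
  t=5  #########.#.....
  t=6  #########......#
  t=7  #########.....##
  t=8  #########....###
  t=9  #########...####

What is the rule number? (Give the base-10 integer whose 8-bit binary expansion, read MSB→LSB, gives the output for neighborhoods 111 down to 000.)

  nb ###: next=#  (t=0,i=6, bit7=1)
  nb ##.: next=#  (t=0,i=8, bit6=1)
  nb #.#: next=.  (t=0,i=0, bit5=0)
  nb #..: next=.  (t=0,i=2, bit4=0)
  nb .##: next=#  (t=0,i=5, bit3=1)
  nb .#.: next=.  (t=0,i=1, bit2=0)
  nb ..#: next=#  (t=0,i=4, bit1=1)
  nb ...: next=.  (t=0,i=3, bit0=0)
  bits 11001010 = 202

202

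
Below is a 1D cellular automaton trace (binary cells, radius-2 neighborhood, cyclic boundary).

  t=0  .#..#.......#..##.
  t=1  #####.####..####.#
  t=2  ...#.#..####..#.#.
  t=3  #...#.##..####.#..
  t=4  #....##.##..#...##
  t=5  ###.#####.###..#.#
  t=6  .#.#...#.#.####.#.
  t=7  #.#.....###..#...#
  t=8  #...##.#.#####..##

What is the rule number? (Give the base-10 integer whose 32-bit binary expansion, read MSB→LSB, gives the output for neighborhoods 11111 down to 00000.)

1533898329

  ##### -> .   bit 31 = 0  t=1,i=1
  ####. -> #   bit 30 = 1  t=1,i=3
  ###.# -> .   bit 29 = 0  t=1,i=4
  ###.. -> #   bit 28 = 1  t=1,i=9
  ##.## -> #   bit 27 = 1  t=1,i=5
  ##.#. -> .   bit 26 = 0  t=3,i=14
  ##..# -> #   bit 25 = 1  t=0,i=17
  ##... -> #   bit 24 = 1  t=4,i=1
  #.### -> .   bit 23 = 0  t=1,i=6
  #.##. -> #   bit 22 = 1  t=3,i=6
  #.#.# -> #   bit 21 = 1  t=6,i=9
  #.#.. -> .   bit 20 = 0  t=2,i=5
  #..## -> #   bit 19 = 1  t=0,i=14
  #..#. -> #   bit 18 = 1  t=0,i=0
  #...# -> .   bit 17 = 0  t=3,i=2
  #.... -> #   bit 16 = 1  t=0,i=6
  .#### -> .   bit 15 = 0  t=1,i=0
  .###. -> #   bit 14 = 1  t=4,i=17
  .##.# -> #   bit 13 = 1  t=4,i=6
  .##.. -> .   bit 12 = 0  t=0,i=16
  .#.## -> #   bit 11 = 1  t=3,i=5
  .#.#. -> #   bit 10 = 1  t=2,i=4
  .#..# -> #   bit 9 = 1  t=0,i=2
  .#... -> .   bit 8 = 0  t=0,i=5
  ..### -> .   bit 7 = 0  t=1,i=12
  ..##. -> #   bit 6 = 1  t=0,i=15
  ..#.# -> .   bit 5 = 0  t=2,i=3
  ..#.. -> #   bit 4 = 1  t=0,i=1
  ...## -> #   bit 3 = 1  t=4,i=4
  ...#. -> .   bit 2 = 0  t=0,i=11
  ....# -> .   bit 1 = 0  t=0,i=10
  ..... -> #   bit 0 = 1  t=0,i=7
  bits 01011011011011010110111001011001 = 1533898329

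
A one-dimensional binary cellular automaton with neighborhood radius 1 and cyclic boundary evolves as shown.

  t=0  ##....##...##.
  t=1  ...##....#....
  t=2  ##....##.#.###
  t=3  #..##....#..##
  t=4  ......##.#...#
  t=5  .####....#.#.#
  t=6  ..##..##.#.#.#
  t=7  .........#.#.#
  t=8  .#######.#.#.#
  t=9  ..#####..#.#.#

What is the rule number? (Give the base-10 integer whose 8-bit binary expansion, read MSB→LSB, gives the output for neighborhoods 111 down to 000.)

  nb ###: next=#  (t=2,i=0, bit7=1)
  nb ##.: next=.  (t=0,i=1, bit6=0)
  nb #.#: next=.  (t=0,i=13, bit5=0)
  nb #..: next=.  (t=0,i=2, bit4=0)
  nb .##: next=.  (t=0,i=0, bit3=0)
  nb .#.: next=#  (t=1,i=9, bit2=1)
  nb ..#: next=.  (t=0,i=5, bit1=0)
  nb ...: next=#  (t=0,i=3, bit0=1)
  bits 10000101 = 133

133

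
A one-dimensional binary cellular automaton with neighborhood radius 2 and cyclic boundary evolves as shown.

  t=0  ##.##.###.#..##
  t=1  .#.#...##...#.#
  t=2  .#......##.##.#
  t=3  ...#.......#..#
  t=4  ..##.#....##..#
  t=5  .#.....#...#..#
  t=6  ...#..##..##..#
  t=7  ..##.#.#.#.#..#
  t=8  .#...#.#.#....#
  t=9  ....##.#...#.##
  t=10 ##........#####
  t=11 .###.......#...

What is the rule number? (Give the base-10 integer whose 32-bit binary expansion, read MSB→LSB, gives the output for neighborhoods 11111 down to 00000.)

  #####|.  b31=0 t=10,i=12
  ####.|.  b30=0 t=0,i=0
  ###.#|#  b29=1 t=0,i=1
  ###..|#  b28=1 t=10,i=1
  ##.##|.  b27=0 t=0,i=2
  ##.#.|.  b26=0 t=0,i=9
  ##..#|.  b25=0 t=4,i=12
  ##...|#  b24=1 t=1,i=9
  #.###|.  b23=0 t=0,i=6
  #.##.|#  b22=1 t=0,i=3
  #.#.#|#  b21=1 t=1,i=1
  #.#..|.  b20=0 t=0,i=10
  #..##|#  b19=1 t=0,i=12
  #..#.|.  b18=0 t=3,i=13
  #...#|.  b17=0 t=1,i=5
  #....|#  b16=1 t=2,i=3
  .####|#  b15=1 t=0,i=14
  .###.|#  b14=1 t=0,i=7
  .##.#|.  b13=0 t=0,i=4
  .##..|#  b12=1 t=1,i=8
  .#.##|#  b11=1 t=9,i=12
  .#.#.|.  b10=0 t=1,i=0
  .#..#|.  b9=0 t=0,i=11
  .#...|.  b8=0 t=1,i=4
  ..###|.  b7=0 t=0,i=13
  ..##.|.  b6=0 t=1,i=7
  ..#.#|#  b5=1 t=1,i=12
  ..#..|#  b4=1 t=3,i=3
  ...##|.  b3=0 t=1,i=6
  ...#.|#  b2=1 t=1,i=11
  ....#|.  b1=0 t=2,i=6
  .....|.  b0=0 t=2,i=4
  bits 00110001011010011101100000110100 = 829020212

829020212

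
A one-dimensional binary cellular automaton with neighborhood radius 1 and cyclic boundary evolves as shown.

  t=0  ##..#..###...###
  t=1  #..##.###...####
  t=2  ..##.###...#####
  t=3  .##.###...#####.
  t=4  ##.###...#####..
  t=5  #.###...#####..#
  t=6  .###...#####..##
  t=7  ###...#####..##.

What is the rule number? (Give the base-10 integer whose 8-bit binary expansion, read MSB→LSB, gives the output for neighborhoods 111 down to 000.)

174

  [7] ### => #  t=0,i=0
  [6] ##. => .  t=0,i=1
  [5] #.# => #  t=1,i=5
  [4] #.. => .  t=0,i=2
  [3] .## => #  t=0,i=7
  [2] .#. => #  t=0,i=4
  [1] ..# => #  t=0,i=3
  [0] ... => .  t=0,i=11
  bits 10101110 = 174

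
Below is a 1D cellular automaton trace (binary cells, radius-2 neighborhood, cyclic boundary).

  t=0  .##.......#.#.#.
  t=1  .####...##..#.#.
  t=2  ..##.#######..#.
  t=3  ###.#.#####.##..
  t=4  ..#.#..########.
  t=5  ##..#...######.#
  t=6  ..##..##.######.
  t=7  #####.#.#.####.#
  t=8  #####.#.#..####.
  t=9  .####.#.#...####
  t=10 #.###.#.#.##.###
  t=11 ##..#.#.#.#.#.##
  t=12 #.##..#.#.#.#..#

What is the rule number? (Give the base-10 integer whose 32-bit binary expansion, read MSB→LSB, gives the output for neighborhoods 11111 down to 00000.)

3950481486

  ##### -> #   bit 31 = 1  t=2,i=7
  ####. -> #   bit 30 = 1  t=1,i=3
  ###.# -> #   bit 29 = 1  t=3,i=2
  ###.. -> .   bit 28 = 0  t=1,i=4
  ##.## -> #   bit 27 = 1  t=2,i=4
  ##.#. -> .   bit 26 = 0  t=3,i=3
  ##..# -> #   bit 25 = 1  t=1,i=10
  ##... -> #   bit 24 = 1  t=0,i=3
  #.### -> .   bit 23 = 0  t=2,i=5
  #.##. -> #   bit 22 = 1  t=3,i=12
  #.#.# -> #   bit 21 = 1  t=0,i=12
  #.#.. -> #   bit 20 = 1  t=0,i=14
  #..## -> .   bit 19 = 0  t=0,i=0
  #..#. -> #   bit 18 = 1  t=1,i=11
  #...# -> #   bit 17 = 1  t=1,i=6
  #.... -> #   bit 16 = 1  t=0,i=4
  .#### -> #   bit 15 = 1  t=1,i=2
  .###. -> .   bit 14 = 0  t=3,i=1
  .##.# -> .   bit 13 = 0  t=2,i=3
  .##.. -> #   bit 12 = 1  t=0,i=2
  .#.## -> .   bit 11 = 0  t=3,i=5
  .#.#. -> .   bit 10 = 0  t=0,i=11
  .#..# -> .   bit 9 = 0  t=0,i=15
  .#... -> .   bit 8 = 0  t=2,i=15
  ..### -> .   bit 7 = 0  t=1,i=1
  ..##. -> #   bit 6 = 1  t=0,i=1
  ..#.# -> .   bit 5 = 0  t=0,i=10
  ..#.. -> .   bit 4 = 0  t=2,i=14
  ...## -> #   bit 3 = 1  t=1,i=7
  ...#. -> #   bit 2 = 1  t=0,i=9
  ....# -> #   bit 1 = 1  t=0,i=8
  ..... -> .   bit 0 = 0  t=0,i=5
  bits 11101011011101111001000001001110 = 3950481486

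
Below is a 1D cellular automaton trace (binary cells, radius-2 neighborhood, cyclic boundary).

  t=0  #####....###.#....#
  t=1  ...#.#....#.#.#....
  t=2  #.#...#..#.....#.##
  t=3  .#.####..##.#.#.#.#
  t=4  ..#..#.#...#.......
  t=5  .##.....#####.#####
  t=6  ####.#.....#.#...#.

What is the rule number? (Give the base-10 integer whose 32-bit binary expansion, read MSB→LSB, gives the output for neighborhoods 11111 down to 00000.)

1329748245

  [31] ##### => .  t=0,i=1
  [30] ####. => #  t=0,i=3
  [29] ###.# => .  t=0,i=11
  [28] ###.. => .  t=0,i=4
  [27] ##.## => #  t=5,i=0
  [26] ##.#. => #  t=0,i=12
  [25] ##..# => #  t=3,i=7
  [24] ##... => #  t=0,i=5
  [23] #.### => .  t=2,i=17
  [22] #.##. => #  t=5,i=1
  [21] #.#.# => .  t=1,i=12
  [20] #.#.. => .  t=0,i=13
  [19] #..## => .  t=3,i=8
  [18] #..#. => .  t=2,i=8
  [17] #...# => #  t=2,i=4
  [16] #.... => .  t=0,i=6
  [15] .#### => .  t=0,i=0
  [14] .###. => #  t=0,i=10
  [13] .##.# => .  t=3,i=10
  [12] .##.. => #  t=5,i=2
  [11] .#.## => #  t=2,i=16
  [10] .#.#. => .  t=1,i=4
  [9] .#..# => .  t=2,i=7
  [8] .#... => #  t=0,i=14
  [7] ..### => .  t=0,i=9
  [6] ..##. => .  t=3,i=9
  [5] ..#.# => .  t=1,i=3
  [4] ..#.. => #  t=2,i=6
  [3] ...## => .  t=0,i=8
  [2] ...#. => #  t=1,i=2
  [1] ....# => .  t=0,i=7
  [0] ..... => #  t=1,i=0
  bits 01001111010000100101100100010101 = 1329748245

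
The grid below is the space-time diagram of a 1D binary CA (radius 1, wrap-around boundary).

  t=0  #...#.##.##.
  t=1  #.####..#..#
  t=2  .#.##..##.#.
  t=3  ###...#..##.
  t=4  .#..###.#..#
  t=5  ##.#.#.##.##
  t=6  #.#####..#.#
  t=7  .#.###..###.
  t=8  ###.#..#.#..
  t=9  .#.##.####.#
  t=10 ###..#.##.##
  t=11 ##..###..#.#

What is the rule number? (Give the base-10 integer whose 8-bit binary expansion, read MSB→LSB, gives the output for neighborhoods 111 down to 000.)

  [7] ### => #  t=1,i=3
  [6] ##. => .  t=0,i=7
  [5] #.# => #  t=0,i=5
  [4] #.. => .  t=0,i=1
  [3] .## => .  t=0,i=6
  [2] .#. => #  t=0,i=0
  [1] ..# => #  t=0,i=3
  [0] ... => #  t=0,i=2
  bits 10100111 = 167

167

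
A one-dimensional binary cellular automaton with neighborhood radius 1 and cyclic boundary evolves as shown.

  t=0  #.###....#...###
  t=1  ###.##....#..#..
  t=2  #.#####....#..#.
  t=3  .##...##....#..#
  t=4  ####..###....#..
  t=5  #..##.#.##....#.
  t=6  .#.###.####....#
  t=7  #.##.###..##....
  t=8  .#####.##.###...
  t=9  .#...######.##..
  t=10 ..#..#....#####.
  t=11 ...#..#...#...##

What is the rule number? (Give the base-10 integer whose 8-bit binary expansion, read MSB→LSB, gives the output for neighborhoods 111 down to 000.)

120

  nb ###: next=.  (t=0,i=3, bit7=0)
  nb ##.: next=#  (t=0,i=0, bit6=1)
  nb #.#: next=#  (t=0,i=1, bit5=1)
  nb #..: next=#  (t=0,i=5, bit4=1)
  nb .##: next=#  (t=0,i=2, bit3=1)
  nb .#.: next=.  (t=0,i=9, bit2=0)
  nb ..#: next=.  (t=0,i=8, bit1=0)
  nb ...: next=.  (t=0,i=6, bit0=0)
  bits 01111000 = 120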